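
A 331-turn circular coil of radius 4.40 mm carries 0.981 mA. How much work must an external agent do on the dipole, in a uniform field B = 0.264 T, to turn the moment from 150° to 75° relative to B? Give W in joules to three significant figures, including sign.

W ≈ -5.86×10⁻⁶ J

m = NIA = NIπa² = 331·(9.81×10⁻⁴)·π·(0.00440)² = 1.975×10⁻⁵ A·m².
W_ext = ΔU = −mB cosθ₂ + mB cosθ₁ = mB(cosθ₁ − cosθ₂).
W = (1.975×10⁻⁵)(0.264)·(cos150° − cos75°) = (5.214×10⁻⁶)·(-1.1248) = -5.865×10⁻⁶ J.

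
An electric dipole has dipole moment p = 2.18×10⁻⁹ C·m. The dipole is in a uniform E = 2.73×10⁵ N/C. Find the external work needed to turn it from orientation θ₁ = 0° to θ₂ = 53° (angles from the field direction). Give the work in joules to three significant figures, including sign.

W ≈ 2.37×10⁻⁴ J

W_ext = ΔU = U(θ₂) − U(θ₁) = −pE cosθ₂ − (−pE cosθ₁) = pE(cosθ₁ − cosθ₂).
W = (2.18×10⁻⁹)(2.73×10⁵)·(cos0° − cos53°) = (5.951×10⁻⁴)·(+0.3982) = 2.370×10⁻⁴ J.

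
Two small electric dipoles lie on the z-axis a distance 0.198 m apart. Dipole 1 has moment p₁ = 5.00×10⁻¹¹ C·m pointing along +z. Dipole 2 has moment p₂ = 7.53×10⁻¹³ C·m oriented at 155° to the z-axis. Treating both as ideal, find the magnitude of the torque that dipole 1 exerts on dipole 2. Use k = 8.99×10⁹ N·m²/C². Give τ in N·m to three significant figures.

The second dipole sits on the axis of the first, so the field there is axial: E₁ = 2kp₁/r³ along +z.
E₁ = 2(8.99×10⁹)(5.00×10⁻¹¹)/(0.198)³ = 115.8 N/C.
Torque on the second dipole: τ = p₂ E₁ sinθ.
τ = (7.53×10⁻¹³)(115.8)·sin155° = 3.686×10⁻¹¹ N·m.

τ ≈ 3.69×10⁻¹¹ N·m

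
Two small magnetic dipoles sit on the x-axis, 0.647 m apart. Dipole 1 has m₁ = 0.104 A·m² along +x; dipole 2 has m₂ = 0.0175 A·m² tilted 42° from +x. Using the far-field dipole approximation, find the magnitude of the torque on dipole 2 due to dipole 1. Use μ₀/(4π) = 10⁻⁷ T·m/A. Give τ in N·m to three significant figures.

τ ≈ 8.99×10⁻¹⁰ N·m

Dipole B is on the axis of dipole A, so B₁ there is axial: B₁ = (μ₀/4π)·2m₁/r³ along +x.
B₁ = 2(10⁻⁷)(0.104)/(0.647)³ = 7.680×10⁻⁸ T.
τ = m₂ B₁ sinθ.
τ = (0.0175)(7.680×10⁻⁸)·sin42° = 8.993×10⁻¹⁰ N·m.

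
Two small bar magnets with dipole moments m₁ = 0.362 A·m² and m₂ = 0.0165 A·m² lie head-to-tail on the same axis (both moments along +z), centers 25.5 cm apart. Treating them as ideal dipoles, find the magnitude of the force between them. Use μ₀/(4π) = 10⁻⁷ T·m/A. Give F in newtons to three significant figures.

On-axis B of dipole 1: B = (μ₀/4π)·2m₁/r³. Force on dipole 2: F = m₂·dB/dr.
dB/dr = −(μ₀/4π)·6m₁/r⁴, so |F| = (μ₀/4π)·6m₁m₂/r⁴.
F = 6(10⁻⁷)(0.362)(0.0165)/(0.255)⁴ = 8.476×10⁻⁷ N.

F ≈ 8.48×10⁻⁷ N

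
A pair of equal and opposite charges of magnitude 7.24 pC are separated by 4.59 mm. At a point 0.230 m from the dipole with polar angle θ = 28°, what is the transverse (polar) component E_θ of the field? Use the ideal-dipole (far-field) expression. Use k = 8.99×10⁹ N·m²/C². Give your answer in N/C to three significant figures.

Dipole moment p = qd = (7.24×10⁻¹² C)(0.00459 m) = 3.323×10⁻¹⁴ C·m.
For a dipole, E_θ = (kp sinθ)/r³.
kp/r³ = (8.99×10⁹)(3.323×10⁻¹⁴)/(0.230)³ = 0.02455 N/C.
E_θ = 0.02455·sin28° = 0.01153 N/C.

E_θ ≈ 0.0115 N/C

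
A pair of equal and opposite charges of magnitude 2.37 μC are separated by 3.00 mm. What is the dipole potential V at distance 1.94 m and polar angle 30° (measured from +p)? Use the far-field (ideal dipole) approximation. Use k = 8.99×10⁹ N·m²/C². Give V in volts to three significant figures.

Dipole moment p = qd = (2.37×10⁻⁶ C)(0.00300 m) = 7.11×10⁻⁹ C·m.
The dipole potential is V = kp cosθ / r².
V = (8.99×10⁹)(7.11×10⁻⁹)·cos30° / (1.94)² = 14.71 V.

V ≈ 14.7 V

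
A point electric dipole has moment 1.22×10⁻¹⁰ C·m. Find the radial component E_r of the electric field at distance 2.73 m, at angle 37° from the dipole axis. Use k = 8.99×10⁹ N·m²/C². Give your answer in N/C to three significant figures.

For a dipole, E_r = (2kp cosθ)/r³.
kp/r³ = (8.99×10⁹)(1.22×10⁻¹⁰)/(2.73)³ = 0.05391 N/C.
E_r = 2·0.05391·cos37° = 0.08610 N/C.

E_r ≈ 0.0861 N/C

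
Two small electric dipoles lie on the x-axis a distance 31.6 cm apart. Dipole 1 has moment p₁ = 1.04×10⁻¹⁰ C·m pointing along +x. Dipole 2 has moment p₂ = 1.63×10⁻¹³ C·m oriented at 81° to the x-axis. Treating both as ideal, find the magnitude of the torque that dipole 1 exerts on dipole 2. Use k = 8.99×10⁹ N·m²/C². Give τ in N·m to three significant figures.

The second dipole sits on the axis of the first, so the field there is axial: E₁ = 2kp₁/r³ along +x.
E₁ = 2(8.99×10⁹)(1.04×10⁻¹⁰)/(0.316)³ = 59.26 N/C.
Torque on the second dipole: τ = p₂ E₁ sinθ.
τ = (1.63×10⁻¹³)(59.26)·sin81° = 9.540×10⁻¹² N·m.

τ ≈ 9.54×10⁻¹² N·m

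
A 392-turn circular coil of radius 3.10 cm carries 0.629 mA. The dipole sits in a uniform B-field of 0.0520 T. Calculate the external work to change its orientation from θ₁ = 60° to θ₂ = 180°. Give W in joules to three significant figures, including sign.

m = NIA = NIπa² = 392·(6.29×10⁻⁴)·π·(0.0310)² = 7.444×10⁻⁴ A·m².
W_ext = ΔU = −mB cosθ₂ + mB cosθ₁ = mB(cosθ₁ − cosθ₂).
W = (7.444×10⁻⁴)(0.0520)·(cos60° − cos180°) = (3.871×10⁻⁵)·(+1.5000) = 5.806×10⁻⁵ J.

W ≈ 5.81×10⁻⁵ J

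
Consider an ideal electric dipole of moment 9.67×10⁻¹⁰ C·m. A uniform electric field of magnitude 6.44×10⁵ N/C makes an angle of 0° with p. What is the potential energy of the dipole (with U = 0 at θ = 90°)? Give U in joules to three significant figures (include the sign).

U = −p·E = −pE cosθ.
U = −(9.67×10⁻¹⁰)(6.44×10⁵)·cos0° = -6.227×10⁻⁴ J.

U ≈ -6.23×10⁻⁴ J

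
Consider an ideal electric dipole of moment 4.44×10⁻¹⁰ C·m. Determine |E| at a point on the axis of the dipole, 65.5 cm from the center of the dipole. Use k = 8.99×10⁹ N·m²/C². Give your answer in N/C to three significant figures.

On the dipole axis E = 2kp/r³.
E = 2·(8.99×10⁹)(4.44×10⁻¹⁰) / (0.655)³ = 28.41 N/C.

E ≈ 28.4 N/C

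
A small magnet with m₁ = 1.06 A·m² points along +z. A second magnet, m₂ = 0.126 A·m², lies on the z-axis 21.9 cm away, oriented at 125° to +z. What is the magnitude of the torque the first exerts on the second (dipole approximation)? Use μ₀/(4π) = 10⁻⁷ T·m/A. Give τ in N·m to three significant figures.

τ ≈ 2.08×10⁻⁶ N·m

Dipole B is on the axis of dipole A, so B₁ there is axial: B₁ = (μ₀/4π)·2m₁/r³ along +z.
B₁ = 2(10⁻⁷)(1.06)/(0.219)³ = 2.018×10⁻⁵ T.
τ = m₂ B₁ sinθ.
τ = (0.126)(2.018×10⁻⁵)·sin125° = 2.083×10⁻⁶ N·m.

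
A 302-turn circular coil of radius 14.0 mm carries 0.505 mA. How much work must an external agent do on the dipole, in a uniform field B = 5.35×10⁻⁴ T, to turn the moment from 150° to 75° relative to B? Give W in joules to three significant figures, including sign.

W ≈ -5.65×10⁻⁸ J

m = NIA = NIπa² = 302·(5.05×10⁻⁴)·π·(0.0140)² = 9.391×10⁻⁵ A·m².
W_ext = ΔU = −mB cosθ₂ + mB cosθ₁ = mB(cosθ₁ − cosθ₂).
W = (9.391×10⁻⁵)(5.35×10⁻⁴)·(cos150° − cos75°) = (5.024×10⁻⁸)·(-1.1248) = -5.651×10⁻⁸ J.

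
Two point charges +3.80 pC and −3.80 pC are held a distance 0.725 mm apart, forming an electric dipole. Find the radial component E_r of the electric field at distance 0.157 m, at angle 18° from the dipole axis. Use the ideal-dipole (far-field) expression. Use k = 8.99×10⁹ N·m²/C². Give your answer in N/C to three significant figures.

Dipole moment p = qd = (3.80×10⁻¹² C)(7.25×10⁻⁴ m) = 2.755×10⁻¹⁵ C·m.
For a dipole, E_r = (2kp cosθ)/r³.
kp/r³ = (8.99×10⁹)(2.755×10⁻¹⁵)/(0.157)³ = 0.006400 N/C.
E_r = 2·0.006400·cos18° = 0.01217 N/C.

E_r ≈ 0.0122 N/C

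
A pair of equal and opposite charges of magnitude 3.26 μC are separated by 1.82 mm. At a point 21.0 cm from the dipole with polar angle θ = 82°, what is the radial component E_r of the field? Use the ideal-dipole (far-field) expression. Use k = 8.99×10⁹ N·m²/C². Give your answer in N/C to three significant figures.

E_r ≈ 1600 N/C

Dipole moment p = qd = (3.26×10⁻⁶ C)(0.00182 m) = 5.933×10⁻⁹ C·m.
For a dipole, E_r = (2kp cosθ)/r³.
kp/r³ = (8.99×10⁹)(5.933×10⁻⁹)/(0.210)³ = 5759 N/C.
E_r = 2·5759·cos82° = 1603 N/C.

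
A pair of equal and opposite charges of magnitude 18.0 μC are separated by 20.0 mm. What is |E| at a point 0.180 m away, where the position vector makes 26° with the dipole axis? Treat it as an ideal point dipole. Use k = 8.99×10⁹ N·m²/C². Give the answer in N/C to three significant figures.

E ≈ 1.03×10⁶ N/C

Dipole moment p = qd = (1.80×10⁻⁵ C)(0.0200 m) = 3.60×10⁻⁷ C·m.
At angle θ the dipole field magnitude is E = (kp/r³)·√(1 + 3cos²θ).
kp/r³ = (8.99×10⁹)(3.60×10⁻⁷) / (0.180)³ = 5.549×10⁵ N/C.
√(1 + 3cos²26°) = √(1 + 3·0.8078) = √3.4235 ≈ 1.8503.
E ≈ 5.549×10⁵ × 1.850 = 1.027×10⁶ N/C.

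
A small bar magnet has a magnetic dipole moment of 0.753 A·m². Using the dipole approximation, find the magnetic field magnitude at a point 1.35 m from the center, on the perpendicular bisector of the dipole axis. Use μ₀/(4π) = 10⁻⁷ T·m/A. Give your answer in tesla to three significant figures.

In the equatorial plane B = (μ₀/4π)·m/r³ (half the axial value).
B = (10⁻⁷)·(0.753) / (1.35)³ = 3.061×10⁻⁸ T.

B ≈ 3.06×10⁻⁸ T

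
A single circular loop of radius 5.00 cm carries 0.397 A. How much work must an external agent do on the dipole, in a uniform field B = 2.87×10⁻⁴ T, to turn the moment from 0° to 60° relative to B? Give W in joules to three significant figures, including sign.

Magnetic moment m = IA = Iπa² = (0.397)·π·(0.0500)² = 0.003118 A·m².
W_ext = ΔU = −mB cosθ₂ + mB cosθ₁ = mB(cosθ₁ − cosθ₂).
W = (0.003118)(2.87×10⁻⁴)·(cos0° − cos60°) = (8.949×10⁻⁷)·(+0.5000) = 4.474×10⁻⁷ J.

W ≈ 4.47×10⁻⁷ J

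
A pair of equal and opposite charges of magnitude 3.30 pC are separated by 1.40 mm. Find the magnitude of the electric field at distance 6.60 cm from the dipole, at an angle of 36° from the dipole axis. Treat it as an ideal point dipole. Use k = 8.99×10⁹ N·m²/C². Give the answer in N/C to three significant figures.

E ≈ 0.249 N/C

Dipole moment p = qd = (3.30×10⁻¹² C)(0.00140 m) = 4.62×10⁻¹⁵ C·m.
At angle θ the dipole field magnitude is E = (kp/r³)·√(1 + 3cos²θ).
kp/r³ = (8.99×10⁹)(4.62×10⁻¹⁵) / (0.0660)³ = 0.1445 N/C.
√(1 + 3cos²36°) = √(1 + 3·0.6545) = √2.9635 ≈ 1.7215.
E ≈ 0.1445 × 1.721 = 0.2487 N/C.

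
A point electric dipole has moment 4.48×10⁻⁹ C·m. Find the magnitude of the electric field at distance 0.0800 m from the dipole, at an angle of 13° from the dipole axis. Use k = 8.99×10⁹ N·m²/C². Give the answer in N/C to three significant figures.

E ≈ 1.54×10⁵ N/C

At angle θ the dipole field magnitude is E = (kp/r³)·√(1 + 3cos²θ).
kp/r³ = (8.99×10⁹)(4.48×10⁻⁹) / (0.0800)³ = 7.866×10⁴ N/C.
√(1 + 3cos²13°) = √(1 + 3·0.9494) = √3.8482 ≈ 1.9617.
E ≈ 7.866×10⁴ × 1.962 = 1.543×10⁵ N/C.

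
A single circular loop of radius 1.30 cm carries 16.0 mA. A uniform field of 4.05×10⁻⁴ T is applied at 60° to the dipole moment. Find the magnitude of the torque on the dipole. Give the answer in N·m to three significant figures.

Magnetic moment m = IA = Iπa² = (0.0160)·π·(0.0130)² = 8.495×10⁻⁶ A·m².
Torque on a magnetic dipole: τ = mB sinθ.
τ = (8.495×10⁻⁶)(4.05×10⁻⁴)·sin60° = 2.980×10⁻⁹ N·m.

τ ≈ 2.98×10⁻⁹ N·m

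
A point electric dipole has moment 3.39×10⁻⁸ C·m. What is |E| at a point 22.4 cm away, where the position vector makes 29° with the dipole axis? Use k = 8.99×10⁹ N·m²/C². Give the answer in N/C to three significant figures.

E ≈ 4.92×10⁴ N/C

At angle θ the dipole field magnitude is E = (kp/r³)·√(1 + 3cos²θ).
kp/r³ = (8.99×10⁹)(3.39×10⁻⁸) / (0.224)³ = 2.712×10⁴ N/C.
√(1 + 3cos²29°) = √(1 + 3·0.7650) = √3.2949 ≈ 1.8152.
E ≈ 2.712×10⁴ × 1.815 = 4.922×10⁴ N/C.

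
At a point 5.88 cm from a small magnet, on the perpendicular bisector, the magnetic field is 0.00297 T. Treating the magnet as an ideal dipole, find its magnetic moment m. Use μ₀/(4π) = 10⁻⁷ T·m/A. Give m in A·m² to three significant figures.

m ≈ 6.04 A·m²

In the equatorial plane B = (μ₀/4π)·m/r³, so m = Br³·4π/(μ₀).
m = (0.00297)·(0.0588)³ / (10⁻⁷) = 6.038 A·m².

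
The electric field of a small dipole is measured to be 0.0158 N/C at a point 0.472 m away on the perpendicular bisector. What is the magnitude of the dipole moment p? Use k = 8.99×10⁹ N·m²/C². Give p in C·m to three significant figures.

In the equatorial plane E = kp/r³, so p = Er³/(k).
p = (0.0158)·(0.472)³ / (8.99×10⁹) = 1.848×10⁻¹³ C·m.

p ≈ 1.85×10⁻¹³ C·m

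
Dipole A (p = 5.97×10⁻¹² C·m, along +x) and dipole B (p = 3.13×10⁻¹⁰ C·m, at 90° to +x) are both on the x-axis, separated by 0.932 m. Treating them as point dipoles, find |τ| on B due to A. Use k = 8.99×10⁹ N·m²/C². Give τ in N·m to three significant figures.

The second dipole sits on the axis of the first, so the field there is axial: E₁ = 2kp₁/r³ along +x.
E₁ = 2(8.99×10⁹)(5.97×10⁻¹²)/(0.932)³ = 0.1326 N/C.
Torque on the second dipole: τ = p₂ E₁ sinθ.
τ = (3.13×10⁻¹⁰)(0.1326)·sin90° = 4.150×10⁻¹¹ N·m.

τ ≈ 4.15×10⁻¹¹ N·m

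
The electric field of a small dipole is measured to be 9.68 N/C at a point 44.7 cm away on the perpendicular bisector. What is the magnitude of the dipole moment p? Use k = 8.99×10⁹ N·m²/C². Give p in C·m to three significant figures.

In the equatorial plane E = kp/r³, so p = Er³/(k).
p = (9.68)·(0.447)³ / (8.99×10⁹) = 9.617×10⁻¹¹ C·m.

p ≈ 9.62×10⁻¹¹ C·m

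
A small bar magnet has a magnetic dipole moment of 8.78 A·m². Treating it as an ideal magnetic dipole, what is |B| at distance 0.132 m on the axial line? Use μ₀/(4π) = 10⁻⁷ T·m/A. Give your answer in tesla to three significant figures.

On axis B = (μ₀/4π)·2m/r³.
B = 2·(10⁻⁷)·(8.78) / (0.132)³ = 7.635×10⁻⁴ T.

B ≈ 7.63×10⁻⁴ T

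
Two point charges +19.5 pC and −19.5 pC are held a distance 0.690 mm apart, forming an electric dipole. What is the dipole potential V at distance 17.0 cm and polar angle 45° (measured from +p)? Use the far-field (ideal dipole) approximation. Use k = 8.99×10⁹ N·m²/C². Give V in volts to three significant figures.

Dipole moment p = qd = (1.95×10⁻¹¹ C)(6.90×10⁻⁴ m) = 1.346×10⁻¹⁴ C·m.
The dipole potential is V = kp cosθ / r².
V = (8.99×10⁹)(1.346×10⁻¹⁴)·cos45° / (0.170)² = 0.002961 V.

V ≈ 0.00296 V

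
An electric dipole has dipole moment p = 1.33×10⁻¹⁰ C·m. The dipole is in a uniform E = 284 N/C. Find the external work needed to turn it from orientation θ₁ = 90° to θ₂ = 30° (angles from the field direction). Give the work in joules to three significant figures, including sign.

W ≈ -3.27×10⁻⁸ J

W_ext = ΔU = U(θ₂) − U(θ₁) = −pE cosθ₂ − (−pE cosθ₁) = pE(cosθ₁ − cosθ₂).
W = (1.33×10⁻¹⁰)(284)·(cos90° − cos30°) = (3.777×10⁻⁸)·(-0.8660) = -3.271×10⁻⁸ J.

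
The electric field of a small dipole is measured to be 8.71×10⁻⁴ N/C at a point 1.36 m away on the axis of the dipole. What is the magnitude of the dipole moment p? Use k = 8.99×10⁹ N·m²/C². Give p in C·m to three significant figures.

p ≈ 1.22×10⁻¹³ C·m

On axis E = 2kp/r³, so p = Er³/(2k).
p = (8.71×10⁻⁴)·(1.36)³ / (2·8.99×10⁹) = 1.219×10⁻¹³ C·m.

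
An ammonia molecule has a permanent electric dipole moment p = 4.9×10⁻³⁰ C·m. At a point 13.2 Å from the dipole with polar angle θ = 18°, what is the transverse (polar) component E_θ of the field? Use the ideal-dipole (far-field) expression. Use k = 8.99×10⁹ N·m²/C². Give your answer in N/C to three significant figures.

For a dipole, E_θ = (kp sinθ)/r³.
kp/r³ = (8.99×10⁹)(4.90×10⁻³⁰)/(1.32×10⁻⁹)³ = 1.915×10⁷ N/C.
E_θ = 1.915×10⁷·sin18° = 5.919×10⁶ N/C.

E_θ ≈ 5.92×10⁶ N/C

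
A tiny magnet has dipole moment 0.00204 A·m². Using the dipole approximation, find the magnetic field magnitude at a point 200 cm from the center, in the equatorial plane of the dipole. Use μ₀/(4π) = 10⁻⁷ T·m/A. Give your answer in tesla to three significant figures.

B ≈ 2.55×10⁻¹¹ T

In the equatorial plane B = (μ₀/4π)·m/r³ (half the axial value).
B = (10⁻⁷)·(0.00204) / (2.00)³ = 2.550×10⁻¹¹ T.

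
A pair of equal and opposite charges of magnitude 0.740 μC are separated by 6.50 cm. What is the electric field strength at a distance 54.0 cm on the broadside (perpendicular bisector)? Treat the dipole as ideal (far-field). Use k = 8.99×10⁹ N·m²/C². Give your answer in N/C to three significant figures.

E ≈ 2750 N/C

Dipole moment p = qd = (7.40×10⁻⁷ C)(0.0650 m) = 4.81×10⁻⁸ C·m.
In the equatorial plane E = kp/r³.
E = (8.99×10⁹)(4.81×10⁻⁸) / (0.540)³ = 2746 N/C.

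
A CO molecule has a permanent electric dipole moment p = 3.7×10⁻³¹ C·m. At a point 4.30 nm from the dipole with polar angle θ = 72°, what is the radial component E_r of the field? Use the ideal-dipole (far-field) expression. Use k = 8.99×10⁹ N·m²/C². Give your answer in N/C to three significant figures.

E_r ≈ 2.59×10⁴ N/C

For a dipole, E_r = (2kp cosθ)/r³.
kp/r³ = (8.99×10⁹)(3.70×10⁻³¹)/(4.30×10⁻⁹)³ = 4.184×10⁴ N/C.
E_r = 2·4.184×10⁴·cos72° = 2.586×10⁴ N/C.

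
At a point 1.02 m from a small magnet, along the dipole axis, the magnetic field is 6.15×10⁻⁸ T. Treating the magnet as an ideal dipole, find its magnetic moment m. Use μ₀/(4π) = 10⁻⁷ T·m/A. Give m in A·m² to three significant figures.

m ≈ 0.326 A·m²

On axis B = (μ₀/4π)·2m/r³, so m = Br³·4π/(μ₀·2).
m = (6.15×10⁻⁸)·(1.02)³ / (2·10⁻⁷) = 0.3263 A·m².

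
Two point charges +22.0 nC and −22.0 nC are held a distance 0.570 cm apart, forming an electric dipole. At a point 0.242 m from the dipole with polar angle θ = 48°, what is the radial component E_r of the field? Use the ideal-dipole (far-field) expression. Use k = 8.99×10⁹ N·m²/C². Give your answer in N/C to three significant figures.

Dipole moment p = qd = (2.20×10⁻⁸ C)(0.00570 m) = 1.254×10⁻¹⁰ C·m.
For a dipole, E_r = (2kp cosθ)/r³.
kp/r³ = (8.99×10⁹)(1.254×10⁻¹⁰)/(0.242)³ = 79.54 N/C.
E_r = 2·79.54·cos48° = 106.5 N/C.

E_r ≈ 106 N/C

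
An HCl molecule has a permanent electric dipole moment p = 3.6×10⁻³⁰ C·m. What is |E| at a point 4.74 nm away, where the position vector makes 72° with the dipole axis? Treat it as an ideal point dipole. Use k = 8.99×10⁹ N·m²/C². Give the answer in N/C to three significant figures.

E ≈ 3.45×10⁵ N/C

At angle θ the dipole field magnitude is E = (kp/r³)·√(1 + 3cos²θ).
kp/r³ = (8.99×10⁹)(3.60×10⁻³⁰) / (4.74×10⁻⁹)³ = 3.039×10⁵ N/C.
√(1 + 3cos²72°) = √(1 + 3·0.0955) = √1.2865 ≈ 1.1342.
E ≈ 3.039×10⁵ × 1.134 = 3.447×10⁵ N/C.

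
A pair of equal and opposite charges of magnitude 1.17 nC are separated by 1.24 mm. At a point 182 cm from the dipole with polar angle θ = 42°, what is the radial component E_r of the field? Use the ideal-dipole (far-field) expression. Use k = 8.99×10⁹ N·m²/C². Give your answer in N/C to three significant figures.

E_r ≈ 0.00322 N/C

Dipole moment p = qd = (1.17×10⁻⁹ C)(0.00124 m) = 1.451×10⁻¹² C·m.
For a dipole, E_r = (2kp cosθ)/r³.
kp/r³ = (8.99×10⁹)(1.451×10⁻¹²)/(1.82)³ = 0.002164 N/C.
E_r = 2·0.002164·cos42° = 0.003216 N/C.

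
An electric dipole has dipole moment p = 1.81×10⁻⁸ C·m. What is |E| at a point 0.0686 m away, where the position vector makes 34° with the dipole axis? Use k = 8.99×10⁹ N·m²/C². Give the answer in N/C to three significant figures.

At angle θ the dipole field magnitude is E = (kp/r³)·√(1 + 3cos²θ).
kp/r³ = (8.99×10⁹)(1.81×10⁻⁸) / (0.0686)³ = 5.040×10⁵ N/C.
√(1 + 3cos²34°) = √(1 + 3·0.6873) = √3.0619 ≈ 1.7498.
E ≈ 5.040×10⁵ × 1.750 = 8.820×10⁵ N/C.

E ≈ 8.82×10⁵ N/C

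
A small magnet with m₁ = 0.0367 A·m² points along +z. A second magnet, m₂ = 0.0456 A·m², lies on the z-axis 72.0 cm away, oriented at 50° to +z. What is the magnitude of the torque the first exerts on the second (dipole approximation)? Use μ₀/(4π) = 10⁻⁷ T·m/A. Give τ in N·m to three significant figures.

Dipole B is on the axis of dipole A, so B₁ there is axial: B₁ = (μ₀/4π)·2m₁/r³ along +z.
B₁ = 2(10⁻⁷)(0.0367)/(0.720)³ = 1.967×10⁻⁸ T.
τ = m₂ B₁ sinθ.
τ = (0.0456)(1.967×10⁻⁸)·sin50° = 6.869×10⁻¹⁰ N·m.

τ ≈ 6.87×10⁻¹⁰ N·m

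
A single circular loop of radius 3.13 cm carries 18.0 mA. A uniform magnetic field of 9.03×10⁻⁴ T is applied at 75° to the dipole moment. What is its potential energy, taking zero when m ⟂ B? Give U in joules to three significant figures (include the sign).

U ≈ -1.29×10⁻⁸ J

Magnetic moment m = IA = Iπa² = (0.0180)·π·(0.0313)² = 5.54×10⁻⁵ A·m².
U = −m·B = −mB cosθ.
U = −(5.54×10⁻⁵)(9.03×10⁻⁴)·cos75° = -1.295×10⁻⁸ J.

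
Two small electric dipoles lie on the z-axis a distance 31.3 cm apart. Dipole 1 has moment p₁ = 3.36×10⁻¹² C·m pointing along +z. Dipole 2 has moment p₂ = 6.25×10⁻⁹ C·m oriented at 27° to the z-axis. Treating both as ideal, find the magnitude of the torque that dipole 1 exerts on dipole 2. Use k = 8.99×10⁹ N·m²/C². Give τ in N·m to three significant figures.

τ ≈ 5.59×10⁻⁹ N·m

The second dipole sits on the axis of the first, so the field there is axial: E₁ = 2kp₁/r³ along +z.
E₁ = 2(8.99×10⁹)(3.36×10⁻¹²)/(0.313)³ = 1.970 N/C.
Torque on the second dipole: τ = p₂ E₁ sinθ.
τ = (6.25×10⁻⁹)(1.970)·sin27° = 5.590×10⁻⁹ N·m.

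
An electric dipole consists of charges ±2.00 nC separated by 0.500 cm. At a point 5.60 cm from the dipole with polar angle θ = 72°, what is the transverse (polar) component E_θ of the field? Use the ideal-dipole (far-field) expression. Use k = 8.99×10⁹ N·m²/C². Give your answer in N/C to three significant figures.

E_θ ≈ 487 N/C

Dipole moment p = qd = (2.00×10⁻⁹ C)(0.00500 m) = 1.00×10⁻¹¹ C·m.
For a dipole, E_θ = (kp sinθ)/r³.
kp/r³ = (8.99×10⁹)(1.00×10⁻¹¹)/(0.0560)³ = 511.9 N/C.
E_θ = 511.9·sin72° = 486.9 N/C.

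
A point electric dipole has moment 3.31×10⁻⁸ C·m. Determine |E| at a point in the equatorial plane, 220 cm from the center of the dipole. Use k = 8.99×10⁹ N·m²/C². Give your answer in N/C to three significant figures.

On the perpendicular bisector E = kp/r³ (half the axial value at the same distance).
E = (8.99×10⁹)(3.31×10⁻⁸) / (2.20)³ = 27.95 N/C.

E ≈ 27.9 N/C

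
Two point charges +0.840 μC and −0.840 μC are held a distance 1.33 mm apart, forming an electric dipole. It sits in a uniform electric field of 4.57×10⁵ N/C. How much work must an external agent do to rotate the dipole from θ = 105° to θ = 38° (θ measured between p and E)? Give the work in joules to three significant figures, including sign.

Dipole moment p = qd = (8.40×10⁻⁷ C)(0.00133 m) = 1.117×10⁻⁹ C·m.
W_ext = ΔU = U(θ₂) − U(θ₁) = −pE cosθ₂ − (−pE cosθ₁) = pE(cosθ₁ − cosθ₂).
W = (1.117×10⁻⁹)(4.57×10⁵)·(cos105° − cos38°) = (5.105×10⁻⁴)·(-1.0468) = -5.344×10⁻⁴ J.

W ≈ -5.34×10⁻⁴ J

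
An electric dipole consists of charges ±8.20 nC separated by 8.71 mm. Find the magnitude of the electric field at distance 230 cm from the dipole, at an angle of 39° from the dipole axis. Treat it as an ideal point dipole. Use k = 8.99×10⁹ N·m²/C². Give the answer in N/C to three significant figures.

E ≈ 0.0885 N/C

Dipole moment p = qd = (8.20×10⁻⁹ C)(0.00871 m) = 7.142×10⁻¹¹ C·m.
At angle θ the dipole field magnitude is E = (kp/r³)·√(1 + 3cos²θ).
kp/r³ = (8.99×10⁹)(7.142×10⁻¹¹) / (2.30)³ = 0.05277 N/C.
√(1 + 3cos²39°) = √(1 + 3·0.6040) = √2.8119 ≈ 1.6769.
E ≈ 0.05277 × 1.677 = 0.08849 N/C.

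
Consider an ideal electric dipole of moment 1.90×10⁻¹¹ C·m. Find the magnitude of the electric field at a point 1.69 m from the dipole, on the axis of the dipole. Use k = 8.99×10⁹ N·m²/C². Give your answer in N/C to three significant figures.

On the dipole axis E = 2kp/r³.
E = 2·(8.99×10⁹)(1.90×10⁻¹¹) / (1.69)³ = 0.07078 N/C.

E ≈ 0.0708 N/C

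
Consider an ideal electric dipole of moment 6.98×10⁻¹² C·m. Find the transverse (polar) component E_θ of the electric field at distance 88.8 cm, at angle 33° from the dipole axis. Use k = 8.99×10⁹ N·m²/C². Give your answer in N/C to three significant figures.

For a dipole, E_θ = (kp sinθ)/r³.
kp/r³ = (8.99×10⁹)(6.98×10⁻¹²)/(0.888)³ = 0.08961 N/C.
E_θ = 0.08961·sin33° = 0.04881 N/C.

E_θ ≈ 0.0488 N/C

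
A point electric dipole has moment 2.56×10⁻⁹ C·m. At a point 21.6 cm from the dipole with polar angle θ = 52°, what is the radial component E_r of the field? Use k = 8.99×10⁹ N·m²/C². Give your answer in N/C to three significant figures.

E_r ≈ 2810 N/C

For a dipole, E_r = (2kp cosθ)/r³.
kp/r³ = (8.99×10⁹)(2.56×10⁻⁹)/(0.216)³ = 2284 N/C.
E_r = 2·2284·cos52° = 2812 N/C.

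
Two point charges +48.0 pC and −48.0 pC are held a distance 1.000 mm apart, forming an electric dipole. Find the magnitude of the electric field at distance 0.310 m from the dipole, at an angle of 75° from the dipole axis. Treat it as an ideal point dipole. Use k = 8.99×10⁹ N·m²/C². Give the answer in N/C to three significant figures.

E ≈ 0.0159 N/C

Dipole moment p = qd = (4.80×10⁻¹¹ C)(0.00100 m) = 4.80×10⁻¹⁴ C·m.
At angle θ the dipole field magnitude is E = (kp/r³)·√(1 + 3cos²θ).
kp/r³ = (8.99×10⁹)(4.80×10⁻¹⁴) / (0.310)³ = 0.01448 N/C.
√(1 + 3cos²75°) = √(1 + 3·0.0670) = √1.2010 ≈ 1.0959.
E ≈ 0.01448 × 1.096 = 0.01587 N/C.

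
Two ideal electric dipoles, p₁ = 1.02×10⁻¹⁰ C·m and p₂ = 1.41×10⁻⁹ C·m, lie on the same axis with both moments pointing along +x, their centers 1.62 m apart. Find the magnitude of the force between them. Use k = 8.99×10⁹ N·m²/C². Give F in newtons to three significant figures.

On-axis field of dipole 1 at distance r: E = 2kp₁/r³. Force on dipole 2 is F = p₂·dE/dr (gradient along axis).
dE/dr = −6kp₁/r⁴, so |F| = 6kp₁p₂/r⁴ (attractive for aligned moments).
F = 6(8.99×10⁹)(1.02×10⁻¹⁰)(1.41×10⁻⁹)/(1.62)⁴ = 1.126×10⁻⁹ N.

F ≈ 1.13×10⁻⁹ N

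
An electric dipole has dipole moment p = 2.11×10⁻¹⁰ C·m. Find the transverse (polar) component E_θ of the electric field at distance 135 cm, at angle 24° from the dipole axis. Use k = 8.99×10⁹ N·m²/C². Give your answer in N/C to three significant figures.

E_θ ≈ 0.314 N/C

For a dipole, E_θ = (kp sinθ)/r³.
kp/r³ = (8.99×10⁹)(2.11×10⁻¹⁰)/(1.35)³ = 0.7710 N/C.
E_θ = 0.7710·sin24° = 0.3136 N/C.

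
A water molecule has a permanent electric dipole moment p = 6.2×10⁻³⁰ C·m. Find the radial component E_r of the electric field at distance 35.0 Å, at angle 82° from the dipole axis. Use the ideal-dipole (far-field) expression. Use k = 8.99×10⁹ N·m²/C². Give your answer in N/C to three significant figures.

E_r ≈ 3.62×10⁵ N/C

For a dipole, E_r = (2kp cosθ)/r³.
kp/r³ = (8.99×10⁹)(6.20×10⁻³⁰)/(3.50×10⁻⁹)³ = 1.300×10⁶ N/C.
E_r = 2·1.300×10⁶·cos82° = 3.619×10⁵ N/C.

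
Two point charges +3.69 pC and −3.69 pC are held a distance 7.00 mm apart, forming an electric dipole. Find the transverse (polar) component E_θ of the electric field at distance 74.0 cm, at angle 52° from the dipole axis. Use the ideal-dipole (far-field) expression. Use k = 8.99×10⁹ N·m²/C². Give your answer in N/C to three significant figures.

E_θ ≈ 4.52×10⁻⁴ N/C

Dipole moment p = qd = (3.69×10⁻¹² C)(0.00700 m) = 2.583×10⁻¹⁴ C·m.
For a dipole, E_θ = (kp sinθ)/r³.
kp/r³ = (8.99×10⁹)(2.583×10⁻¹⁴)/(0.740)³ = 5.730×10⁻⁴ N/C.
E_θ = 5.730×10⁻⁴·sin52° = 4.516×10⁻⁴ N/C.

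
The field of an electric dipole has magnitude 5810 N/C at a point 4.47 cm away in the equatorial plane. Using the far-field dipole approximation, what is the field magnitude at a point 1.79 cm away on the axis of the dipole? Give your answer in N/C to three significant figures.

Dipole fields scale as 1/r³ in the far field.
The axial field is twice the equatorial field at the same r, so the geometry factor is 2/1.
E₂ = E₁ · (2/1) · (r₁/r₂)³ = 5810 · 2 · (4.47/1.79)³.
(r₁/r₂)³ = (2.497)³ = 15.57.
E₂ ≈ 1.810×10⁵ N/C.

E ≈ 1.81×10⁵ N/C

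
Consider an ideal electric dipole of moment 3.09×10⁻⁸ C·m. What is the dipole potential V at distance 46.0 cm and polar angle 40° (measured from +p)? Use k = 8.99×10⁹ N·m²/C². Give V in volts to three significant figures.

The dipole potential is V = kp cosθ / r².
V = (8.99×10⁹)(3.09×10⁻⁸)·cos40° / (0.460)² = 1006 V.

V ≈ 1010 V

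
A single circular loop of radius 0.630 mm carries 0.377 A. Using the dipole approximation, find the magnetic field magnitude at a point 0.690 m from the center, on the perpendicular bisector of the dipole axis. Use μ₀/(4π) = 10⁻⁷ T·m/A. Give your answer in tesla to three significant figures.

B ≈ 1.43×10⁻¹³ T

Magnetic moment m = IA = Iπa² = (0.377)·π·(6.30×10⁻⁴)² = 4.701×10⁻⁷ A·m².
In the equatorial plane B = (μ₀/4π)·m/r³ (half the axial value).
B = (10⁻⁷)·(4.701×10⁻⁷) / (0.690)³ = 1.431×10⁻¹³ T.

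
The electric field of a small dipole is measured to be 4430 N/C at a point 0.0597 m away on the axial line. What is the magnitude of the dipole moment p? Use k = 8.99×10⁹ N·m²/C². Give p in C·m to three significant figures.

p ≈ 5.24×10⁻¹¹ C·m

On axis E = 2kp/r³, so p = Er³/(2k).
p = (4430)·(0.0597)³ / (2·8.99×10⁹) = 5.242×10⁻¹¹ C·m.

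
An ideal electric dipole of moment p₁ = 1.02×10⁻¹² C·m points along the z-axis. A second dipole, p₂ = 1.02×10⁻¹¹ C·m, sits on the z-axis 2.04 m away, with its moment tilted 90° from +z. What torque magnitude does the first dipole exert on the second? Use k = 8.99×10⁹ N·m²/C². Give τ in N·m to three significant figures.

τ ≈ 2.20×10⁻¹⁴ N·m

The second dipole sits on the axis of the first, so the field there is axial: E₁ = 2kp₁/r³ along +z.
E₁ = 2(8.99×10⁹)(1.02×10⁻¹²)/(2.04)³ = 0.002160 N/C.
Torque on the second dipole: τ = p₂ E₁ sinθ.
τ = (1.02×10⁻¹¹)(0.002160)·sin90° = 2.203×10⁻¹⁴ N·m.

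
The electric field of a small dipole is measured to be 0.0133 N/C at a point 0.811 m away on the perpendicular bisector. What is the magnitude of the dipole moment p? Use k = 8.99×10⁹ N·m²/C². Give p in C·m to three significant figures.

p ≈ 7.89×10⁻¹³ C·m

In the equatorial plane E = kp/r³, so p = Er³/(k).
p = (0.0133)·(0.811)³ / (8.99×10⁹) = 7.891×10⁻¹³ C·m.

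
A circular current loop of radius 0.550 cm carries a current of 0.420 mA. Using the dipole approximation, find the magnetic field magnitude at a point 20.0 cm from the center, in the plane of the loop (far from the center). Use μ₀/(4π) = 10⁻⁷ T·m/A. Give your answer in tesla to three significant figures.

B ≈ 4.99×10⁻¹³ T

Magnetic moment m = IA = Iπa² = (4.20×10⁻⁴)·π·(0.00550)² = 3.991×10⁻⁸ A·m².
In the equatorial plane B = (μ₀/4π)·m/r³ (half the axial value).
B = (10⁻⁷)·(3.991×10⁻⁸) / (0.200)³ = 4.989×10⁻¹³ T.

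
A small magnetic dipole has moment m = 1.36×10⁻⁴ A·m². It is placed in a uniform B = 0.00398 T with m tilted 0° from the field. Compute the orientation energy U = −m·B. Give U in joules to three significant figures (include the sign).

U ≈ -5.41×10⁻⁷ J

U = −m·B = −mB cosθ.
U = −(1.36×10⁻⁴)(0.00398)·cos0° = -5.413×10⁻⁷ J.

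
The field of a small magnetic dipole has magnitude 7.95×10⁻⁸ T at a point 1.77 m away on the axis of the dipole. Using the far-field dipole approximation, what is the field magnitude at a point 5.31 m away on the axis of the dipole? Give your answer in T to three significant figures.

Dipole fields scale as 1/r³ in the far field; the geometry is the same at both points.
B₂ = B₁ · (r₁/r₂)³ = 7.95×10⁻⁸ · (1.77/5.31)³.
(r₁/r₂)³ = (0.3333)³ = 0.03704.
B₂ ≈ 2.944×10⁻⁹ T.

B ≈ 2.94×10⁻⁹ T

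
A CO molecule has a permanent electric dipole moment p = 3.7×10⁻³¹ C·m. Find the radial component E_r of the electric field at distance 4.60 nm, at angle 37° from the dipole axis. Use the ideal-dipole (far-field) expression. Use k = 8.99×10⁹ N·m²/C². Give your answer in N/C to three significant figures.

For a dipole, E_r = (2kp cosθ)/r³.
kp/r³ = (8.99×10⁹)(3.70×10⁻³¹)/(4.60×10⁻⁹)³ = 3.417×10⁴ N/C.
E_r = 2·3.417×10⁴·cos37° = 5.458×10⁴ N/C.

E_r ≈ 5.46×10⁴ N/C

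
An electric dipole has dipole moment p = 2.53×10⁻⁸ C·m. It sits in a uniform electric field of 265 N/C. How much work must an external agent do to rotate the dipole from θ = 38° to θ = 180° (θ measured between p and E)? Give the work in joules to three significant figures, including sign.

W ≈ 1.20×10⁻⁵ J

W_ext = ΔU = U(θ₂) − U(θ₁) = −pE cosθ₂ − (−pE cosθ₁) = pE(cosθ₁ − cosθ₂).
W = (2.53×10⁻⁸)(265)·(cos38° − cos180°) = (6.705×10⁻⁶)·(+1.7880) = 1.199×10⁻⁵ J.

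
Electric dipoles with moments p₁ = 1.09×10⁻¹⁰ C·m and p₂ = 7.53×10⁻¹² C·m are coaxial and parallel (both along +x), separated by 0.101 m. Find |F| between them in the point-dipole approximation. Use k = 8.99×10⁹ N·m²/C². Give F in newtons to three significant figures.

F ≈ 4.25×10⁻⁷ N

On-axis field of dipole 1 at distance r: E = 2kp₁/r³. Force on dipole 2 is F = p₂·dE/dr (gradient along axis).
dE/dr = −6kp₁/r⁴, so |F| = 6kp₁p₂/r⁴ (attractive for aligned moments).
F = 6(8.99×10⁹)(1.09×10⁻¹⁰)(7.53×10⁻¹²)/(0.101)⁴ = 4.254×10⁻⁷ N.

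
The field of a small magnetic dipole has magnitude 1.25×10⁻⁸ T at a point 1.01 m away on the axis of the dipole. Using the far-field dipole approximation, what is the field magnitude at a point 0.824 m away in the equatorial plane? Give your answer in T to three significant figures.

B ≈ 1.15×10⁻⁸ T

Dipole fields scale as 1/r³ in the far field.
The axial field is twice the equatorial field at the same r, so the geometry factor is 1/2.
B₂ = B₁ · (1/2) · (r₁/r₂)³ = 1.25×10⁻⁸ · 0.5 · (1.01/0.824)³.
(r₁/r₂)³ = (1.226)³ = 1.842.
B₂ ≈ 1.151×10⁻⁸ T.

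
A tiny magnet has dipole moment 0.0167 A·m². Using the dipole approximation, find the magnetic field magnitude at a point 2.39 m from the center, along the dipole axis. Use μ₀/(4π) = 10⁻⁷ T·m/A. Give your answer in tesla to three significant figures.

B ≈ 2.45×10⁻¹⁰ T

On axis B = (μ₀/4π)·2m/r³.
B = 2·(10⁻⁷)·(0.0167) / (2.39)³ = 2.447×10⁻¹⁰ T.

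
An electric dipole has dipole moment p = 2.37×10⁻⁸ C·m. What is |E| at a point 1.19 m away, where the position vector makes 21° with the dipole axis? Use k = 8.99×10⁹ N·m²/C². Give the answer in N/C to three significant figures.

E ≈ 240 N/C

At angle θ the dipole field magnitude is E = (kp/r³)·√(1 + 3cos²θ).
kp/r³ = (8.99×10⁹)(2.37×10⁻⁸) / (1.19)³ = 126.4 N/C.
√(1 + 3cos²21°) = √(1 + 3·0.8716) = √3.6147 ≈ 1.9012.
E ≈ 126.4 × 1.901 = 240.4 N/C.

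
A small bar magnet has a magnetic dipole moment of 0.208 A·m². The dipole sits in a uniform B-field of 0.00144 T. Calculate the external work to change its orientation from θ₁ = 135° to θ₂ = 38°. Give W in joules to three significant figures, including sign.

W_ext = ΔU = −mB cosθ₂ + mB cosθ₁ = mB(cosθ₁ − cosθ₂).
W = (0.208)(0.00144)·(cos135° − cos38°) = (2.995×10⁻⁴)·(-1.4951) = -4.478×10⁻⁴ J.

W ≈ -4.48×10⁻⁴ J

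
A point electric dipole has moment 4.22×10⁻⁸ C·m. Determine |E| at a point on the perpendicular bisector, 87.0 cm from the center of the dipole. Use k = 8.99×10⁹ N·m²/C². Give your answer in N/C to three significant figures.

E ≈ 576 N/C

In the equatorial plane E = kp/r³.
E = (8.99×10⁹)(4.22×10⁻⁸) / (0.870)³ = 576.1 N/C.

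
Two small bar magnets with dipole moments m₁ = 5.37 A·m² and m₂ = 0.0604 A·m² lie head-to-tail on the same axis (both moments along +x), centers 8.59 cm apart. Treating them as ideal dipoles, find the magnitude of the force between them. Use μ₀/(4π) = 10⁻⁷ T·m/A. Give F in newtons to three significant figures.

On-axis B of dipole 1: B = (μ₀/4π)·2m₁/r³. Force on dipole 2: F = m₂·dB/dr.
dB/dr = −(μ₀/4π)·6m₁/r⁴, so |F| = (μ₀/4π)·6m₁m₂/r⁴.
F = 6(10⁻⁷)(5.37)(0.0604)/(0.0859)⁴ = 0.003574 N.

F ≈ 0.00357 N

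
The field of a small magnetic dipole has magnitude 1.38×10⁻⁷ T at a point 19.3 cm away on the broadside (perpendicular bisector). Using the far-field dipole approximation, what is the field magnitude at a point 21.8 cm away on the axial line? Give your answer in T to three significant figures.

B ≈ 1.92×10⁻⁷ T

Dipole fields scale as 1/r³ in the far field.
The axial field is twice the equatorial field at the same r, so the geometry factor is 2/1.
B₂ = B₁ · (2/1) · (r₁/r₂)³ = 1.38×10⁻⁷ · 2 · (19.3/21.8)³.
(r₁/r₂)³ = (0.8853)³ = 0.6939.
B₂ ≈ 1.915×10⁻⁷ T.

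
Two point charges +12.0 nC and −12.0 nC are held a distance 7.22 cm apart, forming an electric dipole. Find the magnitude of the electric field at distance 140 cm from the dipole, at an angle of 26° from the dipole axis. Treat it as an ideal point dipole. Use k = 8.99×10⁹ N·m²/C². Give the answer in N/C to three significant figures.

E ≈ 5.25 N/C

Dipole moment p = qd = (1.20×10⁻⁸ C)(0.0722 m) = 8.664×10⁻¹⁰ C·m.
At angle θ the dipole field magnitude is E = (kp/r³)·√(1 + 3cos²θ).
kp/r³ = (8.99×10⁹)(8.664×10⁻¹⁰) / (1.40)³ = 2.839 N/C.
√(1 + 3cos²26°) = √(1 + 3·0.8078) = √3.4235 ≈ 1.8503.
E ≈ 2.839 × 1.850 = 5.252 N/C.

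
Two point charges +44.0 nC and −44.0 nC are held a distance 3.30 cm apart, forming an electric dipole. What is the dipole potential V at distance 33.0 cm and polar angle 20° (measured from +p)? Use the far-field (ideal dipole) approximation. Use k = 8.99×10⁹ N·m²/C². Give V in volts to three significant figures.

Dipole moment p = qd = (4.40×10⁻⁸ C)(0.0330 m) = 1.452×10⁻⁹ C·m.
The dipole potential is V = kp cosθ / r².
V = (8.99×10⁹)(1.452×10⁻⁹)·cos20° / (0.330)² = 112.6 V.

V ≈ 113 V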